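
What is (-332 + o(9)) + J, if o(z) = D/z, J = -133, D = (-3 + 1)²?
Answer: -4181/9 ≈ -464.56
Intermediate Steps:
D = 4 (D = (-2)² = 4)
o(z) = 4/z
(-332 + o(9)) + J = (-332 + 4/9) - 133 = -2984/9 - 133 = -4181/9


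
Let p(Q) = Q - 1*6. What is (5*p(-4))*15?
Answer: -750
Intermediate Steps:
p(Q) = -6 + Q (p(Q) = Q - 6 = -6 + Q)
(5*p(-4))*15 = (5*(-6 - 4))*15 = (5*(-10))*15 = -50*15 = -750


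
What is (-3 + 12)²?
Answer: 81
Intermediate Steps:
(-3 + 12)² = 9² = 81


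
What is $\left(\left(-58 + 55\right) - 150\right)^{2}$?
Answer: $23409$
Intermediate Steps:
$\left(\left(-58 + 55\right) - 150\right)^{2} = \left(-3 - 150\right)^{2} = \left(-153\right)^{2} = 23409$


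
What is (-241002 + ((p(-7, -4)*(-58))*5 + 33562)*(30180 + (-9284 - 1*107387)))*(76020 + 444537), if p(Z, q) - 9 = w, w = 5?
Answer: -1328408619135588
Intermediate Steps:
p(Z, q) = 14 (p(Z, q) = 9 + 5 = 14)
(-241002 + ((p(-7, -4)*(-58))*5 + 33562)*(30180 + (-9284 - 1*107387)))*(76020 + 444537) = (-241002 + ((14*(-58))*5 + 33562)*(30180 + (-9284 - 1*107387)))*(76020 + 444537) = (-241002 + (-812*5 + 33562)*(30180 + (-9284 - 107387)))*520557 = (-241002 + (-4060 + 33562)*(30180 - 116671))*520557 = (-241002 + 29502*(-86491))*520557 = (-241002 - 2551657482)*520557 = -2551898484*520557 = -1328408619135588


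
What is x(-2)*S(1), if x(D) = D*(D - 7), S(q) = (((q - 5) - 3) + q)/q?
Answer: -108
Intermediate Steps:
S(q) = (-8 + 2*q)/q (S(q) = (((-5 + q) - 3) + q)/q = ((-8 + q) + q)/q = (-8 + 2*q)/q)
x(D) = D*(-7 + D)
x(-2)*S(1) = (-2*(-7 - 2))*(2 - 8/1) = (-2*(-9))*(2 - 8*1) = 18*(2 - 8) = 18*(-6) = -108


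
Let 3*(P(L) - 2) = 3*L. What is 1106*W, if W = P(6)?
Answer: 8848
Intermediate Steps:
P(L) = 2 + L (P(L) = 2 + (3*L)/3 = 2 + L)
W = 8 (W = 2 + 6 = 8)
1106*W = 1106*8 = 8848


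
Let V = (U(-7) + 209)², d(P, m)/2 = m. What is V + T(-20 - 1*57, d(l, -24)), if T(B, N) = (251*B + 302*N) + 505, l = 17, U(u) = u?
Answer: 7486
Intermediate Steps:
d(P, m) = 2*m
T(B, N) = 505 + 251*B + 302*N
V = 40804 (V = (-7 + 209)² = 202² = 40804)
V + T(-20 - 1*57, d(l, -24)) = 40804 + (505 + 251*(-20 - 1*57) + 302*(2*(-24))) = 40804 + (505 + 251*(-20 - 57) + 302*(-48)) = 40804 + (505 + 251*(-77) - 14496) = 40804 + (505 - 19327 - 14496) = 40804 - 33318 = 7486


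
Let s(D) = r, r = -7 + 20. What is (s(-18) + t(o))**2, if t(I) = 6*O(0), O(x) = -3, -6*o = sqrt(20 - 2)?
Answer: 25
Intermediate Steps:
r = 13
o = -sqrt(2)/2 (o = -sqrt(20 - 2)/6 = -sqrt(2)/2 ≈ -0.70711)
s(D) = 13
t(I) = -18 (t(I) = 6*(-3) = -18)
(s(-18) + t(o))**2 = (13 - 18)**2 = (-5)**2 = 25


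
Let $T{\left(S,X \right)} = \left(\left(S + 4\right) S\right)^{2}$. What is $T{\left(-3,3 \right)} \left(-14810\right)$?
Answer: $-133290$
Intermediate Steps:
$T{\left(S,X \right)} = S^{2} \left(4 + S\right)^{2}$ ($T{\left(S,X \right)} = \left(\left(4 + S\right) S\right)^{2} = \left(S \left(4 + S\right)\right)^{2} = S^{2} \left(4 + S\right)^{2}$)
$T{\left(-3,3 \right)} \left(-14810\right) = \left(-3\right)^{2} \left(4 - 3\right)^{2} \left(-14810\right) = 9 \cdot 1^{2} \left(-14810\right) = 9 \cdot 1 \left(-14810\right) = 9 \left(-14810\right) = -133290$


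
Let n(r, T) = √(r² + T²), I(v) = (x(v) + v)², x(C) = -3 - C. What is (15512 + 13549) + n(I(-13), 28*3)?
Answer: 29061 + 3*√793 ≈ 29145.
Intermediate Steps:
I(v) = 9 (I(v) = ((-3 - v) + v)² = (-3)² = 9)
n(r, T) = √(T² + r²)
(15512 + 13549) + n(I(-13), 28*3) = (15512 + 13549) + √((28*3)² + 9²) = 29061 + √(84² + 81) = 29061 + √(7056 + 81) = 29061 + √7137 = 29061 + 3*√793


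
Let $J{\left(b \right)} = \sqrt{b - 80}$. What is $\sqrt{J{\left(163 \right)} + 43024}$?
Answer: $\sqrt{43024 + \sqrt{83}} \approx 207.44$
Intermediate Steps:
$J{\left(b \right)} = \sqrt{-80 + b}$
$\sqrt{J{\left(163 \right)} + 43024} = \sqrt{\sqrt{-80 + 163} + 43024} = \sqrt{\sqrt{83} + 43024} = \sqrt{43024 + \sqrt{83}}$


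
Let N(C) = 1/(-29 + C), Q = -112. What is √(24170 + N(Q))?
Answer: √480523629/141 ≈ 155.47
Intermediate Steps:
√(24170 + N(Q)) = √(24170 + 1/(-29 - 112)) = √(24170 + 1/(-141)) = √(24170 - 1/141) = √(3407969/141) = √480523629/141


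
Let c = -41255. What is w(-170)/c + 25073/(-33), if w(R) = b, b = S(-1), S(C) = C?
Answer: -1034386582/1361415 ≈ -759.79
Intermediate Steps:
b = -1
w(R) = -1
w(-170)/c + 25073/(-33) = -1/(-41255) + 25073/(-33) = -1*(-1/41255) + 25073*(-1/33) = 1/41255 - 25073/33 = -1034386582/1361415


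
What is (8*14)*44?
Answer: 4928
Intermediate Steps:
(8*14)*44 = 112*44 = 4928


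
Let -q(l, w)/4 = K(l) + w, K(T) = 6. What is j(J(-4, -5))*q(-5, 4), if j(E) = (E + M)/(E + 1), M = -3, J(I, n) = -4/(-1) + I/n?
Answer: -360/29 ≈ -12.414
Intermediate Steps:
J(I, n) = 4 + I/n (J(I, n) = -4*(-1) + I/n = 4 + I/n)
j(E) = (-3 + E)/(1 + E) (j(E) = (E - 3)/(E + 1) = (-3 + E)/(1 + E))
q(l, w) = -24 - 4*w (q(l, w) = -4*(6 + w) = -24 - 4*w)
j(J(-4, -5))*q(-5, 4) = ((-3 + (4 - 4/(-5)))/(1 + (4 - 4/(-5))))*(-24 - 4*4) = ((-3 + (4 - 4*(-⅕)))/(1 + (4 - 4*(-⅕))))*(-24 - 16) = ((-3 + (4 + ⅘))/(1 + (4 + ⅘)))*(-40) = ((-3 + 24/5)/(1 + 24/5))*(-40) = ((9/5)/(29/5))*(-40) = ((5/29)*(9/5))*(-40) = (9/29)*(-40) = -360/29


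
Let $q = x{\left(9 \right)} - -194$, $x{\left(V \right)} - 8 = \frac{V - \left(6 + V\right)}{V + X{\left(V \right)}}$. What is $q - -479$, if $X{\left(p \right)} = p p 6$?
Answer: $\frac{112363}{165} \approx 680.99$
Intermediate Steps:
$X{\left(p \right)} = 6 p^{2}$ ($X{\left(p \right)} = p^{2} \cdot 6 = 6 p^{2}$)
$x{\left(V \right)} = 8 - \frac{6}{V + 6 V^{2}}$ ($x{\left(V \right)} = 8 + \frac{V - \left(6 + V\right)}{V + 6 V^{2}} = 8 - \frac{6}{V + 6 V^{2}}$)
$q = \frac{33328}{165}$ ($q = \frac{2 \left(-3 + 4 \cdot 9 + 24 \cdot 9^{2}\right)}{9 \left(1 + 6 \cdot 9\right)} - -194 = 2 \cdot \frac{1}{9} \frac{1}{1 + 54} \left(-3 + 36 + 24 \cdot 81\right) + 194 = 2 \cdot \frac{1}{9} \cdot \frac{1}{55} \left(-3 + 36 + 1944\right) + 194 = 2 \cdot \frac{1}{9} \cdot \frac{1}{55} \cdot 1977 + 194 = \frac{1318}{165} + 194 = \frac{33328}{165} \approx 201.99$)
$q - -479 = \frac{33328}{165} - -479 = \frac{33328}{165} + 479 = \frac{112363}{165}$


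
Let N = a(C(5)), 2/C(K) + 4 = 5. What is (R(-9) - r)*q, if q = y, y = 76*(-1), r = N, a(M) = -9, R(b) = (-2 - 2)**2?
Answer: -1900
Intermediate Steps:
R(b) = 16 (R(b) = (-4)**2 = 16)
C(K) = 2 (C(K) = 2/(-4 + 5) = 2/1 = 2*1 = 2)
N = -9
r = -9
y = -76
q = -76
(R(-9) - r)*q = (16 - 1*(-9))*(-76) = (16 + 9)*(-76) = 25*(-76) = -1900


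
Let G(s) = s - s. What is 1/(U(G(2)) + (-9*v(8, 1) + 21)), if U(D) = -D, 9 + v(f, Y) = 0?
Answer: 1/102 ≈ 0.0098039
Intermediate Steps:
v(f, Y) = -9 (v(f, Y) = -9 + 0 = -9)
G(s) = 0
1/(U(G(2)) + (-9*v(8, 1) + 21)) = 1/(-1*0 + (-9*(-9) + 21)) = 1/(0 + (81 + 21)) = 1/(0 + 102) = 1/102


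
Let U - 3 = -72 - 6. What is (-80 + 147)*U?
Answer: -5025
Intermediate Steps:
U = -75 (U = 3 + (-72 - 6) = 3 - 78 = -75)
(-80 + 147)*U = (-80 + 147)*(-75) = 67*(-75) = -5025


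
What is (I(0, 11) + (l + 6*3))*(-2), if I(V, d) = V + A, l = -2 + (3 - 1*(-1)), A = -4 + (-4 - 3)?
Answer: -18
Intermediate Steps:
A = -11 (A = -4 - 7 = -11)
l = 2 (l = -2 + (3 + 1) = -2 + 4 = 2)
I(V, d) = -11 + V (I(V, d) = V - 11 = -11 + V)
(I(0, 11) + (l + 6*3))*(-2) = ((-11 + 0) + (2 + 6*3))*(-2) = (-11 + (2 + 18))*(-2) = (-11 + 20)*(-2) = 9*(-2) = -18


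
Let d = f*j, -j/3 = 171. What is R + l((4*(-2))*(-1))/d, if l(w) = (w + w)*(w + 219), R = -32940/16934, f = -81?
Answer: -653625766/351829251 ≈ -1.8578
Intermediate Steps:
j = -513 (j = -3*171 = -513)
R = -16470/8467 (R = -32940*1/16934 = -16470/8467 ≈ -1.9452)
l(w) = 2*w*(219 + w) (l(w) = (2*w)*(219 + w) = 2*w*(219 + w))
d = 41553 (d = -81*(-513) = 41553)
R + l((4*(-2))*(-1))/d = -16470/8467 + (2*((4*(-2))*(-1))*(219 + (4*(-2))*(-1)))/41553 = -16470/8467 + (2*(-8*(-1))*(219 - 8*(-1)))*(1/41553) = -16470/8467 + (2*8*(219 + 8))*(1/41553) = -16470/8467 + (2*8*227)*(1/41553) = -16470/8467 + 3632*(1/41553) = -16470/8467 + 3632/41553 = -653625766/351829251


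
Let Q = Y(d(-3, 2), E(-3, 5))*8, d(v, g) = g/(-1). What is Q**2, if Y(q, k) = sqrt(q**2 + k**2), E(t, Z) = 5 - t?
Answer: 4352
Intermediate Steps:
d(v, g) = -g (d(v, g) = g*(-1) = -g)
Y(q, k) = sqrt(k**2 + q**2)
Q = 16*sqrt(17) (Q = sqrt((5 - 1*(-3))**2 + (-1*2)**2)*8 = sqrt((5 + 3)**2 + (-2)**2)*8 = sqrt(8**2 + 4)*8 = sqrt(64 + 4)*8 = sqrt(68)*8 = (2*sqrt(17))*8 = 16*sqrt(17) ≈ 65.970)
Q**2 = (16*sqrt(17))**2 = 4352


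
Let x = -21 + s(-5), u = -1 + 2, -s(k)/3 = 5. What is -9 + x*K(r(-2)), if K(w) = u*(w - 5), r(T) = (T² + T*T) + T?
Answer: -45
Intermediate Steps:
s(k) = -15 (s(k) = -3*5 = -15)
r(T) = T + 2*T² (r(T) = (T² + T²) + T = 2*T² + T = T + 2*T²)
u = 1
K(w) = -5 + w (K(w) = 1*(w - 5) = 1*(-5 + w) = -5 + w)
x = -36 (x = -21 - 15 = -36)
-9 + x*K(r(-2)) = -9 - 36*(-5 - 2*(1 + 2*(-2))) = -9 - 36*(-5 - 2*(1 - 4)) = -9 - 36*(-5 - 2*(-3)) = -9 - 36*(-5 + 6) = -9 - 36*1 = -9 - 36 = -45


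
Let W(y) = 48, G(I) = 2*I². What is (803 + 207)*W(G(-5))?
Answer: 48480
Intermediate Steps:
(803 + 207)*W(G(-5)) = (803 + 207)*48 = 1010*48 = 48480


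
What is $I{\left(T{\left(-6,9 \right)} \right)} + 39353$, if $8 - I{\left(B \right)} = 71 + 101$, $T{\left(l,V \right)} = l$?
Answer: $39189$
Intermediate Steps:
$I{\left(B \right)} = -164$ ($I{\left(B \right)} = 8 - \left(71 + 101\right) = 8 - 172 = -164$)
$I{\left(T{\left(-6,9 \right)} \right)} + 39353 = -164 + 39353 = 39189$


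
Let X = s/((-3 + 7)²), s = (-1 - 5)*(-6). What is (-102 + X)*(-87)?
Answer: 34713/4 ≈ 8678.3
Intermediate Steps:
s = 36 (s = -6*(-6) = 36)
X = 9/4 (X = 36/((-3 + 7)²) = 36/(4²) = 36/16 = 36*(1/16) = 9/4 ≈ 2.2500)
(-102 + X)*(-87) = (-102 + 9/4)*(-87) = -399/4*(-87) = 34713/4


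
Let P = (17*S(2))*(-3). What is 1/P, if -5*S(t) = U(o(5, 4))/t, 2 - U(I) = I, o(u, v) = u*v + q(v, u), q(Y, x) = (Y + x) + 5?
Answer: -5/816 ≈ -0.0061274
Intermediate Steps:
q(Y, x) = 5 + Y + x
o(u, v) = 5 + u + v + u*v (o(u, v) = u*v + (5 + v + u) = u*v + (5 + u + v) = 5 + u + v + u*v)
U(I) = 2 - I
S(t) = 32/(5*t) (S(t) = -(2 - (5 + 5 + 4 + 5*4))/(5*t) = -(2 - (5 + 5 + 4 + 20))/(5*t) = -(2 - 1*34)/(5*t) = -(2 - 34)/(5*t) = -(-32)/(5*t) = 32/(5*t))
P = -816/5 (P = (17*((32/5)/2))*(-3) = (17*((32/5)*(½)))*(-3) = (17*(16/5))*(-3) = (272/5)*(-3) = -816/5 ≈ -163.20)
1/P = 1/(-816/5) = -5/816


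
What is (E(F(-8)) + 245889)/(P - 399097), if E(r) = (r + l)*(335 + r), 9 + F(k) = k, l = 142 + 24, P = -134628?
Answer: -293271/533725 ≈ -0.54948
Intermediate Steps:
l = 166
F(k) = -9 + k
E(r) = (166 + r)*(335 + r) (E(r) = (r + 166)*(335 + r) = (166 + r)*(335 + r))
(E(F(-8)) + 245889)/(P - 399097) = ((55610 + (-9 - 8)**2 + 501*(-9 - 8)) + 245889)/(-134628 - 399097) = ((55610 + (-17)**2 + 501*(-17)) + 245889)/(-533725) = ((55610 + 289 - 8517) + 245889)*(-1/533725) = (47382 + 245889)*(-1/533725) = 293271*(-1/533725) = -293271/533725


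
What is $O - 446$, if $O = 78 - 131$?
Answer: $-499$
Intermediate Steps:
$O = -53$
$O - 446 = -53 - 446 = -499$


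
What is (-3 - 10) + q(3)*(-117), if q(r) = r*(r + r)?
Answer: -2119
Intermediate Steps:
q(r) = 2*r² (q(r) = r*(2*r) = 2*r²)
(-3 - 10) + q(3)*(-117) = (-3 - 10) + (2*3²)*(-117) = -13 + (2*9)*(-117) = -13 + 18*(-117) = -13 - 2106 = -2119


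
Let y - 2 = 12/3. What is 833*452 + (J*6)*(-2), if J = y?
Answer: 376444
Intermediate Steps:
y = 6 (y = 2 + 12/3 = 2 + 12*(⅓) = 2 + 4 = 6)
J = 6
833*452 + (J*6)*(-2) = 833*452 + (6*6)*(-2) = 376516 + 36*(-2) = 376516 - 72 = 376444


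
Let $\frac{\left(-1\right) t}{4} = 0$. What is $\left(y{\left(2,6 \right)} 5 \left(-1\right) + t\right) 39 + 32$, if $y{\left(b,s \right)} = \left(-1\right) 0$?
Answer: $32$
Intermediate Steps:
$t = 0$ ($t = \left(-4\right) 0 = 0$)
$y{\left(b,s \right)} = 0$
$\left(y{\left(2,6 \right)} 5 \left(-1\right) + t\right) 39 + 32 = \left(0 \cdot 5 \left(-1\right) + 0\right) 39 + 32 = \left(0 \left(-1\right) + 0\right) 39 + 32 = \left(0 + 0\right) 39 + 32 = 0 \cdot 39 + 32 = 0 + 32 = 32$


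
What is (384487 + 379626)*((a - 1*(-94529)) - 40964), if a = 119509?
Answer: 132248093362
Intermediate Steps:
(384487 + 379626)*((a - 1*(-94529)) - 40964) = (384487 + 379626)*((119509 - 1*(-94529)) - 40964) = 764113*((119509 + 94529) - 40964) = 764113*(214038 - 40964) = 764113*173074 = 132248093362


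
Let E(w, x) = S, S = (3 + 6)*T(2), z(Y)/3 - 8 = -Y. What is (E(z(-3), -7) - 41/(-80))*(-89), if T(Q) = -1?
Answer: 60431/80 ≈ 755.39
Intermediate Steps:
z(Y) = 24 - 3*Y (z(Y) = 24 + 3*(-Y) = 24 - 3*Y)
S = -9 (S = (3 + 6)*(-1) = 9*(-1) = -9)
E(w, x) = -9
(E(z(-3), -7) - 41/(-80))*(-89) = (-9 - 41/(-80))*(-89) = (-9 - 41*(-1/80))*(-89) = (-9 + 41/80)*(-89) = -679/80*(-89) = 60431/80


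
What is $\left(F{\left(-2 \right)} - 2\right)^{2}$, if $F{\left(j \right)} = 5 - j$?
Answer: $25$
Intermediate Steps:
$\left(F{\left(-2 \right)} - 2\right)^{2} = \left(\left(5 - -2\right) - 2\right)^{2} = \left(\left(5 + 2\right) - 2\right)^{2} = \left(7 - 2\right)^{2} = 5^{2} = 25$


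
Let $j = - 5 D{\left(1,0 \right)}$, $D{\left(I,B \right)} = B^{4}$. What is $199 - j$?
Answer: $199$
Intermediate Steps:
$j = 0$ ($j = - 5 \cdot 0^{4} = \left(-5\right) 0 = 0$)
$199 - j = 199 - 0 = 199 + 0 = 199$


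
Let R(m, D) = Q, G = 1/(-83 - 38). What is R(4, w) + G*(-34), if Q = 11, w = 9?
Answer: 1365/121 ≈ 11.281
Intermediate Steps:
G = -1/121 (G = 1/(-121) = -1/121 ≈ -0.0082645)
R(m, D) = 11
R(4, w) + G*(-34) = 11 - 1/121*(-34) = 11 + 34/121 = 1365/121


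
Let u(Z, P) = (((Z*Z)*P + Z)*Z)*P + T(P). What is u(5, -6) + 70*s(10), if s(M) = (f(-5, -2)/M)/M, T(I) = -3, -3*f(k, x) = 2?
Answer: 65198/15 ≈ 4346.5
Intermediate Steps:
f(k, x) = -⅔ (f(k, x) = -⅓*2 = -⅔)
u(Z, P) = -3 + P*Z*(Z + P*Z²) (u(Z, P) = (((Z*Z)*P + Z)*Z)*P - 3 = ((Z²*P + Z)*Z)*P - 3 = ((P*Z² + Z)*Z)*P - 3 = ((Z + P*Z²)*Z)*P - 3 = (Z*(Z + P*Z²))*P - 3 = P*Z*(Z + P*Z²) - 3 = -3 + P*Z*(Z + P*Z²))
s(M) = -2/(3*M²) (s(M) = (-2/(3*M))/M = -2/(3*M²))
u(5, -6) + 70*s(10) = (-3 - 6*5² + (-6)²*5³) + 70*(-⅔/10²) = (-3 - 6*25 + 36*125) + 70*(-⅔*1/100) = (-3 - 150 + 4500) + 70*(-1/150) = 4347 - 7/15 = 65198/15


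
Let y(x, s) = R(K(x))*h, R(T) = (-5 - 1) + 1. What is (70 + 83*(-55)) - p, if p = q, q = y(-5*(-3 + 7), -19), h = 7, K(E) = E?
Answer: -4460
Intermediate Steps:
R(T) = -5 (R(T) = -6 + 1 = -5)
y(x, s) = -35 (y(x, s) = -5*7 = -35)
q = -35
p = -35
(70 + 83*(-55)) - p = (70 + 83*(-55)) - 1*(-35) = (70 - 4565) + 35 = -4495 + 35 = -4460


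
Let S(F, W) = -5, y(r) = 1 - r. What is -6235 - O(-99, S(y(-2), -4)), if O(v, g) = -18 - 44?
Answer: -6173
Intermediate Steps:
O(v, g) = -62
-6235 - O(-99, S(y(-2), -4)) = -6235 - 1*(-62) = -6235 + 62 = -6173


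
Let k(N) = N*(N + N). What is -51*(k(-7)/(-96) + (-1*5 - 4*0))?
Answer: 4913/16 ≈ 307.06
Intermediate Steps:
k(N) = 2*N**2 (k(N) = N*(2*N) = 2*N**2)
-51*(k(-7)/(-96) + (-1*5 - 4*0)) = -51*((2*(-7)**2)/(-96) + (-1*5 - 4*0)) = -51*((2*49)*(-1/96) + (-5 + 0)) = -51*(98*(-1/96) - 5) = -51*(-49/48 - 5) = -51*(-289/48) = 4913/16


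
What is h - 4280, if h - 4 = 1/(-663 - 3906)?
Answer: -19537045/4569 ≈ -4276.0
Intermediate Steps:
h = 18275/4569 (h = 4 + 1/(-663 - 3906) = 4 + 1/(-4569) = 4 - 1/4569 = 18275/4569 ≈ 3.9998)
h - 4280 = 18275/4569 - 4280 = -19537045/4569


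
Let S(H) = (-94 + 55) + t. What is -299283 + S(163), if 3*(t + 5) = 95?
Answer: -897886/3 ≈ -2.9930e+5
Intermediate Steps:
t = 80/3 (t = -5 + (⅓)*95 = -5 + 95/3 = 80/3 ≈ 26.667)
S(H) = -37/3 (S(H) = (-94 + 55) + 80/3 = -39 + 80/3 = -37/3)
-299283 + S(163) = -299283 - 37/3 = -897886/3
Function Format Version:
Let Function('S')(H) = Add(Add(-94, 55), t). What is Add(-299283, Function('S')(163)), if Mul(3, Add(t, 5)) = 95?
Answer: Rational(-897886, 3) ≈ -2.9930e+5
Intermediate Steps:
t = Rational(80, 3) (t = Add(-5, Mul(Rational(1, 3), 95)) = Add(-5, Rational(95, 3)) = Rational(80, 3) ≈ 26.667)
Function('S')(H) = Rational(-37, 3) (Function('S')(H) = Add(Add(-94, 55), Rational(80, 3)) = Add(-39, Rational(80, 3)) = Rational(-37, 3))
Add(-299283, Function('S')(163)) = Add(-299283, Rational(-37, 3)) = Rational(-897886, 3)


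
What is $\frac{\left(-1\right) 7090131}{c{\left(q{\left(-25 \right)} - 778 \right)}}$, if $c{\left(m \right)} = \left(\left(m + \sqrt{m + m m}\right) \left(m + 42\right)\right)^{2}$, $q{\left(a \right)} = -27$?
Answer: $- \frac{11408020779}{468646045} - \frac{28360524 \sqrt{161805}}{468646045} \approx -48.685$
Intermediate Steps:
$c{\left(m \right)} = \left(42 + m\right)^{2} \left(m + \sqrt{m + m^{2}}\right)^{2}$ ($c{\left(m \right)} = \left(\left(m + \sqrt{m + m^{2}}\right) \left(42 + m\right)\right)^{2} = \left(\left(42 + m\right) \left(m + \sqrt{m + m^{2}}\right)\right)^{2} = \left(42 + m\right)^{2} \left(m + \sqrt{m + m^{2}}\right)^{2}$)
$\frac{\left(-1\right) 7090131}{c{\left(q{\left(-25 \right)} - 778 \right)}} = \frac{\left(-1\right) 7090131}{\left(42 - 805\right)^{2} \left(\left(-27 - 778\right) + \sqrt{\left(-27 - 778\right) \left(1 - 805\right)}\right)^{2}} = - \frac{7090131}{\left(42 - 805\right)^{2} \left(-805 + \sqrt{- 805 \left(1 - 805\right)}\right)^{2}} = - \frac{7090131}{\left(-763\right)^{2} \left(-805 + \sqrt{\left(-805\right) \left(-804\right)}\right)^{2}} = - \frac{7090131}{582169 \left(-805 + \sqrt{647220}\right)^{2}} = - \frac{7090131}{582169 \left(-805 + 2 \sqrt{161805}\right)^{2}}$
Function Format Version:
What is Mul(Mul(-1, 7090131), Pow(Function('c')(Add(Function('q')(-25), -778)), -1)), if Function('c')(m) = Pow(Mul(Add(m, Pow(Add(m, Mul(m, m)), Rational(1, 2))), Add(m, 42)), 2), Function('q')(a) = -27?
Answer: Add(Rational(-11408020779, 468646045), Mul(Rational(-28360524, 468646045), Pow(161805, Rational(1, 2)))) ≈ -48.685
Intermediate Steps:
Function('c')(m) = Mul(Pow(Add(42, m), 2), Pow(Add(m, Pow(Add(m, Pow(m, 2)), Rational(1, 2))), 2)) (Function('c')(m) = Pow(Mul(Add(m, Pow(Add(m, Pow(m, 2)), Rational(1, 2))), Add(42, m)), 2) = Pow(Mul(Add(42, m), Add(m, Pow(Add(m, Pow(m, 2)), Rational(1, 2)))), 2) = Mul(Pow(Add(42, m), 2), Pow(Add(m, Pow(Add(m, Pow(m, 2)), Rational(1, 2))), 2)))
Mul(Mul(-1, 7090131), Pow(Function('c')(Add(Function('q')(-25), -778)), -1)) = Mul(Mul(-1, 7090131), Pow(Mul(Pow(Add(42, Add(-27, -778)), 2), Pow(Add(Add(-27, -778), Pow(Mul(Add(-27, -778), Add(1, Add(-27, -778))), Rational(1, 2))), 2)), -1)) = Mul(-7090131, Pow(Mul(Pow(Add(42, -805), 2), Pow(Add(-805, Pow(Mul(-805, Add(1, -805)), Rational(1, 2))), 2)), -1)) = Mul(-7090131, Pow(Mul(Pow(-763, 2), Pow(Add(-805, Pow(Mul(-805, -804), Rational(1, 2))), 2)), -1)) = Mul(-7090131, Pow(Mul(582169, Pow(Add(-805, Pow(647220, Rational(1, 2))), 2)), -1)) = Mul(-7090131, Pow(Mul(582169, Pow(Add(-805, Mul(2, Pow(161805, Rational(1, 2)))), 2)), -1)) = Mul(-7090131, Mul(Rational(1, 582169), Pow(Add(-805, Mul(2, Pow(161805, Rational(1, 2)))), -2))) = Mul(Rational(-7090131, 582169), Pow(Add(-805, Mul(2, Pow(161805, Rational(1, 2)))), -2))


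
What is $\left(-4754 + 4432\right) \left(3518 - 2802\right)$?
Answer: $-230552$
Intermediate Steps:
$\left(-4754 + 4432\right) \left(3518 - 2802\right) = \left(-322\right) 716 = -230552$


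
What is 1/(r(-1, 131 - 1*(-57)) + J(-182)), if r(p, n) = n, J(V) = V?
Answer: ⅙ ≈ 0.16667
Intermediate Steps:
1/(r(-1, 131 - 1*(-57)) + J(-182)) = 1/((131 - 1*(-57)) - 182) = 1/((131 + 57) - 182) = 1/(188 - 182) = 1/6 = ⅙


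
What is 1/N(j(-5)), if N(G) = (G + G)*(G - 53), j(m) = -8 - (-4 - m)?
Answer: 1/1116 ≈ 0.00089606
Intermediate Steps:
j(m) = -4 + m (j(m) = -8 + (4 + m) = -4 + m)
N(G) = 2*G*(-53 + G) (N(G) = (2*G)*(-53 + G) = 2*G*(-53 + G))
1/N(j(-5)) = 1/(2*(-4 - 5)*(-53 + (-4 - 5))) = 1/(2*(-9)*(-53 - 9)) = 1/(2*(-9)*(-62)) = 1/1116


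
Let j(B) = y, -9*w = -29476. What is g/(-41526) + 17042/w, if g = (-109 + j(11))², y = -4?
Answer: 749099473/153002547 ≈ 4.8960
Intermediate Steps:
w = 29476/9 (w = -⅑*(-29476) = 29476/9 ≈ 3275.1)
j(B) = -4
g = 12769 (g = (-109 - 4)² = (-113)² = 12769)
g/(-41526) + 17042/w = 12769/(-41526) + 17042/(29476/9) = 12769*(-1/41526) + 17042*(9/29476) = -12769/41526 + 76689/14738 = 749099473/153002547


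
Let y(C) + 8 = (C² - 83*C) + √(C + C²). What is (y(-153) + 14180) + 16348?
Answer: 66628 + 6*√646 ≈ 66781.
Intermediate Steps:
y(C) = -8 + C² + √(C + C²) - 83*C (y(C) = -8 + ((C² - 83*C) + √(C + C²)) = -8 + (C² + √(C + C²) - 83*C) = -8 + C² + √(C + C²) - 83*C)
(y(-153) + 14180) + 16348 = ((-8 + (-153)² + √(-153*(1 - 153)) - 83*(-153)) + 14180) + 16348 = ((-8 + 23409 + √(-153*(-152)) + 12699) + 14180) + 16348 = ((-8 + 23409 + √23256 + 12699) + 14180) + 16348 = ((-8 + 23409 + 6*√646 + 12699) + 14180) + 16348 = ((36100 + 6*√646) + 14180) + 16348 = (50280 + 6*√646) + 16348 = 66628 + 6*√646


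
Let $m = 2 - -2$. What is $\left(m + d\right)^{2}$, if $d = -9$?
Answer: $25$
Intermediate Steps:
$m = 4$ ($m = 2 + 2 = 4$)
$\left(m + d\right)^{2} = \left(4 - 9\right)^{2} = \left(-5\right)^{2} = 25$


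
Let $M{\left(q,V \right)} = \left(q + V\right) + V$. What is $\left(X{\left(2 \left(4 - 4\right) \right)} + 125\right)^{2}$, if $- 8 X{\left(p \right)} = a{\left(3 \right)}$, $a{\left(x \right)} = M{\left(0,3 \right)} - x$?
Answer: $\frac{994009}{64} \approx 15531.0$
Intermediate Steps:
$M{\left(q,V \right)} = q + 2 V$ ($M{\left(q,V \right)} = \left(V + q\right) + V = q + 2 V$)
$a{\left(x \right)} = 6 - x$ ($a{\left(x \right)} = \left(0 + 2 \cdot 3\right) - x = \left(0 + 6\right) - x = 6 - x$)
$X{\left(p \right)} = - \frac{3}{8}$ ($X{\left(p \right)} = - \frac{6 - 3}{8} = \left(- \frac{1}{8}\right) 3 = - \frac{3}{8}$)
$\left(X{\left(2 \left(4 - 4\right) \right)} + 125\right)^{2} = \left(- \frac{3}{8} + 125\right)^{2} = \left(\frac{997}{8}\right)^{2} = \frac{994009}{64}$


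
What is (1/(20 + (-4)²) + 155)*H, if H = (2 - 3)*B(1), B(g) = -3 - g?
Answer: 5581/9 ≈ 620.11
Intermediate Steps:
H = 4 (H = (2 - 3)*(-3 - 1*1) = -(-3 - 1) = -1*(-4) = 4)
(1/(20 + (-4)²) + 155)*H = (1/(20 + (-4)²) + 155)*4 = (1/(20 + 16) + 155)*4 = (1/36 + 155)*4 = (5581/36)*4 = 5581/9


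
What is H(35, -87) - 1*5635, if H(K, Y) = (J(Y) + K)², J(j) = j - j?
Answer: -4410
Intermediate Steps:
J(j) = 0
H(K, Y) = K² (H(K, Y) = (0 + K)² = K²)
H(35, -87) - 1*5635 = 35² - 1*5635 = 1225 - 5635 = -4410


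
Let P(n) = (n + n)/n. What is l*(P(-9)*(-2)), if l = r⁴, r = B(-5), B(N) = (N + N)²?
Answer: -400000000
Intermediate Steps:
B(N) = 4*N² (B(N) = (2*N)² = 4*N²)
r = 100 (r = 4*(-5)² = 4*25 = 100)
P(n) = 2 (P(n) = (2*n)/n = 2)
l = 100000000 (l = 100⁴ = 100000000)
l*(P(-9)*(-2)) = 100000000*(2*(-2)) = 100000000*(-4) = -400000000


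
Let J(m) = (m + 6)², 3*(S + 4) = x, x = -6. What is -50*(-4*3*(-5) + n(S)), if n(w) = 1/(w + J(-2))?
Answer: -3005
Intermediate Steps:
S = -6 (S = -4 + (⅓)*(-6) = -4 - 2 = -6)
J(m) = (6 + m)²
n(w) = 1/(16 + w) (n(w) = 1/(w + (6 - 2)²) = 1/(w + 4²) = 1/(w + 16) = 1/(16 + w))
-50*(-4*3*(-5) + n(S)) = -50*(-4*3*(-5) + 1/(16 - 6)) = -50*(-12*(-5) + 1/10) = -50*(60 + ⅒) = -50*601/10 = -3005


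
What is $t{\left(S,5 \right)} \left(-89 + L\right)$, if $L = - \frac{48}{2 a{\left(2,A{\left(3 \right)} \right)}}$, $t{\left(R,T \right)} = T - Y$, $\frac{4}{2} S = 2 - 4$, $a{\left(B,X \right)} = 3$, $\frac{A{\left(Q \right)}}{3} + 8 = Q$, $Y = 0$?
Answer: $-485$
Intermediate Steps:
$A{\left(Q \right)} = -24 + 3 Q$
$S = -1$ ($S = \frac{2 - 4}{2} = \frac{1}{2} \left(-2\right) = -1$)
$t{\left(R,T \right)} = T$ ($t{\left(R,T \right)} = T - 0 = T + 0 = T$)
$L = -8$ ($L = - \frac{48}{2 \cdot 3} = - \frac{48}{6} = \left(-48\right) \frac{1}{6} = -8$)
$t{\left(S,5 \right)} \left(-89 + L\right) = 5 \left(-89 - 8\right) = 5 \left(-97\right) = -485$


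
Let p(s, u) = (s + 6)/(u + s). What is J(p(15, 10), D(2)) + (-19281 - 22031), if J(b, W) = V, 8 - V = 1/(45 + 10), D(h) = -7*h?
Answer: -2271721/55 ≈ -41304.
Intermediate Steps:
p(s, u) = (6 + s)/(s + u)
V = 439/55 (V = 8 - 1/(45 + 10) = 8 - 1/55 = 439/55 ≈ 7.9818)
J(b, W) = 439/55
J(p(15, 10), D(2)) + (-19281 - 22031) = 439/55 + (-19281 - 22031) = 439/55 - 41312 = -2271721/55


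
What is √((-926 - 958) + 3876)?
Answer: 2*√498 ≈ 44.632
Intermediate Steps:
√((-926 - 958) + 3876) = √(-1884 + 3876) = √1992 = 2*√498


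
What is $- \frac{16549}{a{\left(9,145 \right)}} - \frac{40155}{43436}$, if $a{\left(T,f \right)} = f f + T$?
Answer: $- \frac{60132409}{35139724} \approx -1.7112$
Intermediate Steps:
$a{\left(T,f \right)} = T + f^{2}$ ($a{\left(T,f \right)} = f^{2} + T = T + f^{2}$)
$- \frac{16549}{a{\left(9,145 \right)}} - \frac{40155}{43436} = - \frac{16549}{9 + 145^{2}} - \frac{40155}{43436} = - \frac{16549}{9 + 21025} - \frac{40155}{43436} = - \frac{16549}{21034} - \frac{40155}{43436} = \left(-16549\right) \frac{1}{21034} - \frac{40155}{43436} = - \frac{1273}{1618} - \frac{40155}{43436} = - \frac{60132409}{35139724}$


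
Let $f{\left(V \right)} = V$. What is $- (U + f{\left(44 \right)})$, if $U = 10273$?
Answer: $-10317$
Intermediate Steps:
$- (U + f{\left(44 \right)}) = - (10273 + 44) = \left(-1\right) 10317 = -10317$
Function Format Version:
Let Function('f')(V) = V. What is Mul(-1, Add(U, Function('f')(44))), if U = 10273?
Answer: -10317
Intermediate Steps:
Mul(-1, Add(U, Function('f')(44))) = Mul(-1, Add(10273, 44)) = Mul(-1, 10317) = -10317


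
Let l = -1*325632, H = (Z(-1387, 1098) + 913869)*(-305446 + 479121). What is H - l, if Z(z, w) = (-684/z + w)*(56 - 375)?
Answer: 7143593825361/73 ≈ 9.7857e+10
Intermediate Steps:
Z(z, w) = -319*w + 218196/z (Z(z, w) = (w - 684/z)*(-319) = -319*w + 218196/z)
H = 7143570054225/73 (H = ((-319*1098 + 218196/(-1387)) + 913869)*(-305446 + 479121) = ((-350262 + 218196*(-1/1387)) + 913869)*173675 = ((-350262 - 11484/73) + 913869)*173675 = (-25580610/73 + 913869)*173675 = (41131827/73)*173675 = 7143570054225/73 ≈ 9.7857e+10)
l = -325632
H - l = 7143570054225/73 - 1*(-325632) = 7143570054225/73 + 325632 = 7143593825361/73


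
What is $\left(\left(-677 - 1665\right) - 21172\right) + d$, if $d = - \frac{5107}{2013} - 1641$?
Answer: $- \frac{50642122}{2013} \approx -25158.0$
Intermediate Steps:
$d = - \frac{3308440}{2013}$ ($d = \left(-5107\right) \frac{1}{2013} - 1641 = - \frac{5107}{2013} - 1641 = - \frac{3308440}{2013} \approx -1643.5$)
$\left(\left(-677 - 1665\right) - 21172\right) + d = \left(\left(-677 - 1665\right) - 21172\right) - \frac{3308440}{2013} = \left(-2342 - 21172\right) - \frac{3308440}{2013} = -23514 - \frac{3308440}{2013} = - \frac{50642122}{2013}$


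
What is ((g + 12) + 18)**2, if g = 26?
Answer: 3136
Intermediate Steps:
((g + 12) + 18)**2 = ((26 + 12) + 18)**2 = (38 + 18)**2 = 56**2 = 3136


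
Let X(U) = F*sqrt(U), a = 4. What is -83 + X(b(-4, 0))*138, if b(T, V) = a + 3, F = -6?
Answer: -83 - 828*sqrt(7) ≈ -2273.7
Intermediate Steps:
b(T, V) = 7 (b(T, V) = 4 + 3 = 7)
X(U) = -6*sqrt(U)
-83 + X(b(-4, 0))*138 = -83 - 6*sqrt(7)*138 = -83 - 828*sqrt(7)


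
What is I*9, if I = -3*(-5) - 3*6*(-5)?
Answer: 945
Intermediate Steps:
I = 105 (I = 15 - 18*(-5) = 15 + 90 = 105)
I*9 = 105*9 = 945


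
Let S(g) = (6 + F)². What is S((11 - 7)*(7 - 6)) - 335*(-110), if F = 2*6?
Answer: 37174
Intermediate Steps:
F = 12
S(g) = 324 (S(g) = (6 + 12)² = 18² = 324)
S((11 - 7)*(7 - 6)) - 335*(-110) = 324 - 335*(-110) = 324 + 36850 = 37174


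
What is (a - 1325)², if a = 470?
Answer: 731025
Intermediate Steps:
(a - 1325)² = (470 - 1325)² = (-855)² = 731025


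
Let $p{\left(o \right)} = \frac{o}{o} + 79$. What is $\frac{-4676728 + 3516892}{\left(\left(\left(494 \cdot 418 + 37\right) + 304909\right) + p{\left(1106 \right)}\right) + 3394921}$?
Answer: $- \frac{1159836}{3906439} \approx -0.2969$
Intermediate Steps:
$p{\left(o \right)} = 80$ ($p{\left(o \right)} = 1 + 79 = 80$)
$\frac{-4676728 + 3516892}{\left(\left(\left(494 \cdot 418 + 37\right) + 304909\right) + p{\left(1106 \right)}\right) + 3394921} = \frac{-4676728 + 3516892}{\left(\left(\left(494 \cdot 418 + 37\right) + 304909\right) + 80\right) + 3394921} = - \frac{1159836}{\left(\left(\left(206492 + 37\right) + 304909\right) + 80\right) + 3394921} = - \frac{1159836}{\left(\left(206529 + 304909\right) + 80\right) + 3394921} = - \frac{1159836}{\left(511438 + 80\right) + 3394921} = - \frac{1159836}{511518 + 3394921} = - \frac{1159836}{3906439}$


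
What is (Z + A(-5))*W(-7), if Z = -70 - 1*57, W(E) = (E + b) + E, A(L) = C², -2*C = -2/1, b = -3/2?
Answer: 1953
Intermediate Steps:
b = -3/2 (b = -3*½ = -3/2 ≈ -1.5000)
C = 1 (C = -(-1)/1 = -(-1) = -½*(-2) = 1)
A(L) = 1 (A(L) = 1² = 1)
W(E) = -3/2 + 2*E (W(E) = (E - 3/2) + E = (-3/2 + E) + E = -3/2 + 2*E)
Z = -127 (Z = -70 - 57 = -127)
(Z + A(-5))*W(-7) = (-127 + 1)*(-3/2 + 2*(-7)) = -126*(-3/2 - 14) = -126*(-31/2) = 1953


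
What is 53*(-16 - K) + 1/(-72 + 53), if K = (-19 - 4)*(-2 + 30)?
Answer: 632395/19 ≈ 33284.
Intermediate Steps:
K = -644 (K = -23*28 = -644)
53*(-16 - K) + 1/(-72 + 53) = 53*(-16 - 1*(-644)) + 1/(-72 + 53) = 53*(-16 + 644) + 1/(-19) = 53*628 - 1/19 = 33284 - 1/19 = 632395/19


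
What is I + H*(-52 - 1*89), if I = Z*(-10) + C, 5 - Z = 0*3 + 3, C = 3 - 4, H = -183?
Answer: 25782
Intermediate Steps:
C = -1
Z = 2 (Z = 5 - (0*3 + 3) = 5 - (0 + 3) = 5 - 1*3 = 5 - 3 = 2)
I = -21 (I = 2*(-10) - 1 = -20 - 1 = -21)
I + H*(-52 - 1*89) = -21 - 183*(-52 - 1*89) = -21 - 183*(-52 - 89) = -21 - 183*(-141) = -21 + 25803 = 25782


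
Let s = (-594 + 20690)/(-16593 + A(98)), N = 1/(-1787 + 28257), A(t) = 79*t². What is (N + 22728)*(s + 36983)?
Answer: 3302353081871361161/3928799162 ≈ 8.4055e+8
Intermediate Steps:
N = 1/26470 ≈ 3.7779e-5
s = 20096/742123 (s = (-594 + 20690)/(-16593 + 79*98²) = 20096/(-16593 + 79*9604) = 20096/(-16593 + 758716) = 20096/742123 ≈ 0.027079)
(N + 22728)*(s + 36983) = (1/26470 + 22728)*(20096/742123 + 36983) = (601610161/26470)*(27445955005/742123) = 3302353081871361161/3928799162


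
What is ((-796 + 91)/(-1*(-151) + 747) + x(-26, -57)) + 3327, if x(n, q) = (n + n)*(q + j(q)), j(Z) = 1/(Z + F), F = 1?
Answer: 19773064/3143 ≈ 6291.1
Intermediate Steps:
j(Z) = 1/(1 + Z) (j(Z) = 1/(Z + 1) = 1/(1 + Z))
x(n, q) = 2*n*(q + 1/(1 + q)) (x(n, q) = (n + n)*(q + 1/(1 + q)) = (2*n)*(q + 1/(1 + q)) = 2*n*(q + 1/(1 + q)))
((-796 + 91)/(-1*(-151) + 747) + x(-26, -57)) + 3327 = ((-796 + 91)/(-1*(-151) + 747) + 2*(-26)*(1 - 57*(1 - 57))/(1 - 57)) + 3327 = (-705/(151 + 747) + 2*(-26)*(1 - 57*(-56))/(-56)) + 3327 = (-705/898 + 2*(-26)*(-1/56)*(1 + 3192)) + 3327 = (-705*1/898 + 2*(-26)*(-1/56)*3193) + 3327 = (-705/898 + 41509/14) + 3327 = 9316303/3143 + 3327 = 19773064/3143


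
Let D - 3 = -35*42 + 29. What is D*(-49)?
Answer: 70462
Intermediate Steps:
D = -1438 (D = 3 + (-35*42 + 29) = 3 + (-1470 + 29) = 3 - 1441 = -1438)
D*(-49) = -1438*(-49) = 70462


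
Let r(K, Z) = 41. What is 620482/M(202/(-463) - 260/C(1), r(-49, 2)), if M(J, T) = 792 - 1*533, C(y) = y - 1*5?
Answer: 620482/259 ≈ 2395.7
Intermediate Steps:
C(y) = -5 + y (C(y) = y - 5 = -5 + y)
M(J, T) = 259 (M(J, T) = 792 - 533 = 259)
620482/M(202/(-463) - 260/C(1), r(-49, 2)) = 620482/259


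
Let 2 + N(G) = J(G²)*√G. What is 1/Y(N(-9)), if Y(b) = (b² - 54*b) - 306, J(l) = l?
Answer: -59243/3708373885 + 14094*I/3708373885 ≈ -1.5975e-5 + 3.8006e-6*I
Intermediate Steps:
N(G) = -2 + G^(5/2) (N(G) = -2 + G²*√G = -2 + G^(5/2))
Y(b) = -306 + b² - 54*b
1/Y(N(-9)) = 1/(-306 + (-2 + (-9)^(5/2))² - 54*(-2 + (-9)^(5/2))) = 1/(-306 + (-2 + 243*I)² - 54*(-2 + 243*I)) = 1/(-306 + (-2 + 243*I)² + (108 - 13122*I)) = 1/(-198 + (-2 + 243*I)² - 13122*I)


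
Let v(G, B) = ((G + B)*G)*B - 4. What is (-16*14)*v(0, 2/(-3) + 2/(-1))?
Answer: 896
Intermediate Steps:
v(G, B) = -4 + B*G*(B + G) (v(G, B) = ((B + G)*G)*B - 4 = (G*(B + G))*B - 4 = B*G*(B + G) - 4 = -4 + B*G*(B + G))
(-16*14)*v(0, 2/(-3) + 2/(-1)) = (-16*14)*(-4 + (2/(-3) + 2/(-1))*0² + 0*(2/(-3) + 2/(-1))²) = -224*(-4 + (2*(-⅓) + 2*(-1))*0 + 0*(2*(-⅓) + 2*(-1))²) = -224*(-4 + (-⅔ - 2)*0 + 0*(-⅔ - 2)²) = -224*(-4 - 8/3*0 + 0*(-8/3)²) = -224*(-4 + 0 + 0*(64/9)) = -224*(-4 + 0 + 0) = -224*(-4) = 896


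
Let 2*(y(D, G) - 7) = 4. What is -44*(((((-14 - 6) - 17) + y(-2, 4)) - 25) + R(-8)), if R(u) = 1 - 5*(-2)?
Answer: 1848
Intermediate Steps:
R(u) = 11 (R(u) = 1 + 10 = 11)
y(D, G) = 9 (y(D, G) = 7 + (1/2)*4 = 7 + 2 = 9)
-44*(((((-14 - 6) - 17) + y(-2, 4)) - 25) + R(-8)) = -44*(((((-14 - 6) - 17) + 9) - 25) + 11) = -44*((((-20 - 17) + 9) - 25) + 11) = -44*(((-37 + 9) - 25) + 11) = -44*((-28 - 25) + 11) = -44*(-53 + 11) = -44*(-42) = 1848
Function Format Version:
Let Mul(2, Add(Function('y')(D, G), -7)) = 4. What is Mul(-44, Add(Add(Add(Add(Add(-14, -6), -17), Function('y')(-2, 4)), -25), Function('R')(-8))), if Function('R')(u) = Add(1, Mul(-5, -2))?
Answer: 1848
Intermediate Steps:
Function('R')(u) = 11 (Function('R')(u) = Add(1, 10) = 11)
Function('y')(D, G) = 9 (Function('y')(D, G) = Add(7, Mul(Rational(1, 2), 4)) = Add(7, 2) = 9)
Mul(-44, Add(Add(Add(Add(Add(-14, -6), -17), Function('y')(-2, 4)), -25), Function('R')(-8))) = Mul(-44, Add(Add(Add(Add(Add(-14, -6), -17), 9), -25), 11)) = Mul(-44, Add(Add(Add(Add(-20, -17), 9), -25), 11)) = Mul(-44, Add(Add(Add(-37, 9), -25), 11)) = Mul(-44, Add(Add(-28, -25), 11)) = Mul(-44, Add(-53, 11)) = Mul(-44, -42) = 1848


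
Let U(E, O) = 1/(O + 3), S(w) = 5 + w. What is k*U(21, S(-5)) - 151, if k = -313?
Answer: -766/3 ≈ -255.33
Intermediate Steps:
U(E, O) = 1/(3 + O)
k*U(21, S(-5)) - 151 = -313/(3 + (5 - 5)) - 151 = -313/(3 + 0) - 151 = -313/3 - 151 = -766/3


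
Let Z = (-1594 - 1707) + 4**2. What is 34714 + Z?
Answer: 31429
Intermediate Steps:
Z = -3285 (Z = -3301 + 16 = -3285)
34714 + Z = 34714 - 3285 = 31429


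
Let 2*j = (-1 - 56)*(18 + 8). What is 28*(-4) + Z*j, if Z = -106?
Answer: 78434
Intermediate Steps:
j = -741 (j = ((-1 - 56)*(18 + 8))/2 = (-57*26)/2 = (½)*(-1482) = -741)
28*(-4) + Z*j = 28*(-4) - 106*(-741) = -112 + 78546 = 78434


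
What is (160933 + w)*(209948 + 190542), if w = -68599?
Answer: 36978843660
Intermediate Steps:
(160933 + w)*(209948 + 190542) = (160933 - 68599)*(209948 + 190542) = 92334*400490 = 36978843660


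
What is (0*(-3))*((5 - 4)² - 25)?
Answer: 0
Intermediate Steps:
(0*(-3))*((5 - 4)² - 25) = 0*(1² - 25) = 0*(1 - 25) = 0*(-24) = 0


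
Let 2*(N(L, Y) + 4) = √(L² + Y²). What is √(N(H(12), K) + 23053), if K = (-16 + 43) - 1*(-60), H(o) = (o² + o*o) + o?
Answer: √(92196 + 6*√10841)/2 ≈ 152.33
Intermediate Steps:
H(o) = o + 2*o² (H(o) = (o² + o²) + o = 2*o² + o = o + 2*o²)
K = 87 (K = 27 + 60 = 87)
N(L, Y) = -4 + √(L² + Y²)/2
√(N(H(12), K) + 23053) = √((-4 + √((12*(1 + 2*12))² + 87²)/2) + 23053) = √((-4 + √((12*(1 + 24))² + 7569)/2) + 23053) = √((-4 + √((12*25)² + 7569)/2) + 23053) = √((-4 + √(300² + 7569)/2) + 23053) = √((-4 + √(90000 + 7569)/2) + 23053) = √((-4 + √97569/2) + 23053) = √((-4 + (3*√10841)/2) + 23053) = √((-4 + 3*√10841/2) + 23053) = √(23049 + 3*√10841/2)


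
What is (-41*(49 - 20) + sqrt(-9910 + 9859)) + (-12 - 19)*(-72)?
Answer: 1043 + I*sqrt(51) ≈ 1043.0 + 7.1414*I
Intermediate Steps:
(-41*(49 - 20) + sqrt(-9910 + 9859)) + (-12 - 19)*(-72) = (-41*29 + sqrt(-51)) - 31*(-72) = (-1189 + I*sqrt(51)) + 2232 = 1043 + I*sqrt(51)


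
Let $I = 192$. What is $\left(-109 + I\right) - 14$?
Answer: $69$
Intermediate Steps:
$\left(-109 + I\right) - 14 = \left(-109 + 192\right) - 14 = 83 - 14 = 69$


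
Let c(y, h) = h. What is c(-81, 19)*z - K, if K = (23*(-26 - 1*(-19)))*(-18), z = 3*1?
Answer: -2841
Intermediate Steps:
z = 3
K = 2898 (K = (23*(-26 + 19))*(-18) = (23*(-7))*(-18) = -161*(-18) = 2898)
c(-81, 19)*z - K = 19*3 - 1*2898 = 57 - 2898 = -2841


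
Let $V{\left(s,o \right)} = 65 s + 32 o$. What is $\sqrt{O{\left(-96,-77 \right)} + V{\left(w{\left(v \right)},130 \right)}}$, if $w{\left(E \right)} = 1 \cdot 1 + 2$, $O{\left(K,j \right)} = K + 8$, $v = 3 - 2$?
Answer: $\sqrt{4267} \approx 65.322$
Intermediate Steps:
$v = 1$ ($v = 3 - 2 = 1$)
$O{\left(K,j \right)} = 8 + K$
$w{\left(E \right)} = 3$ ($w{\left(E \right)} = 1 + 2 = 3$)
$V{\left(s,o \right)} = 32 o + 65 s$
$\sqrt{O{\left(-96,-77 \right)} + V{\left(w{\left(v \right)},130 \right)}} = \sqrt{\left(8 - 96\right) + \left(32 \cdot 130 + 65 \cdot 3\right)} = \sqrt{-88 + \left(4160 + 195\right)} = \sqrt{-88 + 4355} = \sqrt{4267}$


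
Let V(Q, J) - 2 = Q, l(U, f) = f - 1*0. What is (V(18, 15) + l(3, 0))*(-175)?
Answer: -3500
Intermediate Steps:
l(U, f) = f (l(U, f) = f + 0 = f)
V(Q, J) = 2 + Q
(V(18, 15) + l(3, 0))*(-175) = ((2 + 18) + 0)*(-175) = (20 + 0)*(-175) = 20*(-175) = -3500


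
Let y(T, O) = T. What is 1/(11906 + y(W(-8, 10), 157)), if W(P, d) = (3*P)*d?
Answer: 1/11666 ≈ 8.5719e-5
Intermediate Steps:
W(P, d) = 3*P*d
1/(11906 + y(W(-8, 10), 157)) = 1/(11906 + 3*(-8)*10) = 1/(11906 - 240) = 1/11666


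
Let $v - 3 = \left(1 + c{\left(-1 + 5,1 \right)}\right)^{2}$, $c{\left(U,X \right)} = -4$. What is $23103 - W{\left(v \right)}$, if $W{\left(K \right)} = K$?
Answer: $23091$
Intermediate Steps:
$v = 12$ ($v = 3 + \left(1 - 4\right)^{2} = 3 + \left(-3\right)^{2} = 3 + 9 = 12$)
$23103 - W{\left(v \right)} = 23103 - 12 = 23091$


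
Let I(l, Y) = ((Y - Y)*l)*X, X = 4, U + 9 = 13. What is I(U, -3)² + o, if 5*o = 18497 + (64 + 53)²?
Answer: 32186/5 ≈ 6437.2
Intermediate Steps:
U = 4 (U = -9 + 13 = 4)
I(l, Y) = 0 (I(l, Y) = ((Y - Y)*l)*4 = (0*l)*4 = 0*4 = 0)
o = 32186/5 (o = (18497 + (64 + 53)²)/5 = (18497 + 117²)/5 = (18497 + 13689)/5 = (⅕)*32186 = 32186/5 ≈ 6437.2)
I(U, -3)² + o = 0² + 32186/5 = 0 + 32186/5 = 32186/5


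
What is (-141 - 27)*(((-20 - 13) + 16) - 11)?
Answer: 4704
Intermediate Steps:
(-141 - 27)*(((-20 - 13) + 16) - 11) = -168*((-33 + 16) - 11) = -168*(-17 - 11) = -168*(-28) = 4704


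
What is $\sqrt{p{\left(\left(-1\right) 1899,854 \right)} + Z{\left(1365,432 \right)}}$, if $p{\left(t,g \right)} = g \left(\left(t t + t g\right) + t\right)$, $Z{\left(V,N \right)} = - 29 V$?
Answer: $7 \sqrt{34552311} \approx 41147.0$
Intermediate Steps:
$p{\left(t,g \right)} = g \left(t + t^{2} + g t\right)$ ($p{\left(t,g \right)} = g \left(\left(t^{2} + g t\right) + t\right) = g \left(t + t^{2} + g t\right)$)
$\sqrt{p{\left(\left(-1\right) 1899,854 \right)} + Z{\left(1365,432 \right)}} = \sqrt{854 \left(\left(-1\right) 1899\right) \left(1 + 854 - 1899\right) - 39585} = \sqrt{854 \left(-1899\right) \left(1 + 854 - 1899\right) - 39585} = \sqrt{854 \left(-1899\right) \left(-1044\right) - 39585} = \sqrt{1693102824 - 39585} = \sqrt{1693063239} = 7 \sqrt{34552311}$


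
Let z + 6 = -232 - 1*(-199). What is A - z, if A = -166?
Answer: -127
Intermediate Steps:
z = -39 (z = -6 + (-232 - 1*(-199)) = -6 + (-232 + 199) = -6 - 33 = -39)
A - z = -166 - 1*(-39) = -166 + 39 = -127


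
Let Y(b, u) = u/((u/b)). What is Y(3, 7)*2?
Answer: 6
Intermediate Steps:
Y(b, u) = b (Y(b, u) = u*(b/u) = b)
Y(3, 7)*2 = 3*2 = 6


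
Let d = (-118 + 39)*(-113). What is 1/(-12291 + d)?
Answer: -1/3364 ≈ -0.00029727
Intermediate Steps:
d = 8927 (d = -79*(-113) = 8927)
1/(-12291 + d) = 1/(-12291 + 8927) = 1/(-3364) = -1/3364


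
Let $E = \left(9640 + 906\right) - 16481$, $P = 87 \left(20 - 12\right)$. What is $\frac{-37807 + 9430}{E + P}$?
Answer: $\frac{28377}{5239} \approx 5.4165$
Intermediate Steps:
$P = 696$ ($P = 87 \cdot 8 = 696$)
$E = -5935$ ($E = 10546 - 16481 = -5935$)
$\frac{-37807 + 9430}{E + P} = \frac{-37807 + 9430}{-5935 + 696} = - \frac{28377}{-5239} = \left(-28377\right) \left(- \frac{1}{5239}\right) = \frac{28377}{5239}$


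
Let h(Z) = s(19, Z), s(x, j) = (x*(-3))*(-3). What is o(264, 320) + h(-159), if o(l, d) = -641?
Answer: -470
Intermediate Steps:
s(x, j) = 9*x (s(x, j) = -3*x*(-3) = 9*x)
h(Z) = 171 (h(Z) = 9*19 = 171)
o(264, 320) + h(-159) = -641 + 171 = -470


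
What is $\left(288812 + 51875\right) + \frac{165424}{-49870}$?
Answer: $\frac{8494947633}{24935} \approx 3.4068 \cdot 10^{5}$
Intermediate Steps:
$\left(288812 + 51875\right) + \frac{165424}{-49870} = 340687 + 165424 \left(- \frac{1}{49870}\right) = 340687 - \frac{82712}{24935} = \frac{8494947633}{24935}$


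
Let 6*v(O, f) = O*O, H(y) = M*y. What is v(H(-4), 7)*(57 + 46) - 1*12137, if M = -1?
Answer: -35587/3 ≈ -11862.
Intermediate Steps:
H(y) = -y
v(O, f) = O²/6 (v(O, f) = (O*O)/6 = O²/6)
v(H(-4), 7)*(57 + 46) - 1*12137 = ((-1*(-4))²/6)*(57 + 46) - 1*12137 = ((⅙)*4²)*103 - 12137 = ((⅙)*16)*103 - 12137 = (8/3)*103 - 12137 = 824/3 - 12137 = -35587/3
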